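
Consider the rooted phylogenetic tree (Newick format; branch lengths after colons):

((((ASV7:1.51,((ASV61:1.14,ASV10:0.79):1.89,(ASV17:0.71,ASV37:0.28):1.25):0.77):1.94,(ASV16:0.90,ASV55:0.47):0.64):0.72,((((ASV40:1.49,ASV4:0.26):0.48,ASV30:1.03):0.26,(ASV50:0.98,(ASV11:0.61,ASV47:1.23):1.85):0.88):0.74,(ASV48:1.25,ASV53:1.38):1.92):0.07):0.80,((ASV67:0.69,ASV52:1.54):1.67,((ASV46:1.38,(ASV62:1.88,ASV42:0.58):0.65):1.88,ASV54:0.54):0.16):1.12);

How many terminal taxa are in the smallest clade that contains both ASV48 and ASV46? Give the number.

21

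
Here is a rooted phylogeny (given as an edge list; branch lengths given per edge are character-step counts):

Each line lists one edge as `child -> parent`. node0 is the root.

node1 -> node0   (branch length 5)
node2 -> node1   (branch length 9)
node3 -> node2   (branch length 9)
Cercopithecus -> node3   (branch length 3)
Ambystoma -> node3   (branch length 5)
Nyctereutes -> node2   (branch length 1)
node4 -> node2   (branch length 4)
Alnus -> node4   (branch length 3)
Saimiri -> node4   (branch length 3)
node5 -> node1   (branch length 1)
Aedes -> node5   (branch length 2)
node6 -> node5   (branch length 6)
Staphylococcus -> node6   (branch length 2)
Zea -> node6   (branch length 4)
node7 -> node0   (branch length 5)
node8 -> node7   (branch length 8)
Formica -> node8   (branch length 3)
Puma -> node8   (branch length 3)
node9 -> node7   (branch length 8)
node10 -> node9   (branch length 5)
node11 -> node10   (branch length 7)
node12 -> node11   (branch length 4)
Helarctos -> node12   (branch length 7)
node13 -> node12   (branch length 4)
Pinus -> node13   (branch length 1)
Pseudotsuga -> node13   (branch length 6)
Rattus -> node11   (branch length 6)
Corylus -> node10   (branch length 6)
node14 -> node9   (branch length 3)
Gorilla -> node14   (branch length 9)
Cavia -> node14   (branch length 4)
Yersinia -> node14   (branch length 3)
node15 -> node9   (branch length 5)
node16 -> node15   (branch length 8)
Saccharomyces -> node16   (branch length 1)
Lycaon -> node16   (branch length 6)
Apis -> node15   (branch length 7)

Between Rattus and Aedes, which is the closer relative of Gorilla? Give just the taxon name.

The MRCA of Gorilla and Rattus subtends ((((Helarctos,(Pinus,Pseudotsuga)),Rattus),Corylus),(Gorilla,Cavia,Yersinia),((Saccharomyces,Lycaon),Apis)) (11 taxa).
The MRCA of Gorilla and Aedes is the root, subtending the entire tree (21 taxa).
The first is nested inside the second, so Gorilla shares a more recent common ancestor with Rattus.

Rattus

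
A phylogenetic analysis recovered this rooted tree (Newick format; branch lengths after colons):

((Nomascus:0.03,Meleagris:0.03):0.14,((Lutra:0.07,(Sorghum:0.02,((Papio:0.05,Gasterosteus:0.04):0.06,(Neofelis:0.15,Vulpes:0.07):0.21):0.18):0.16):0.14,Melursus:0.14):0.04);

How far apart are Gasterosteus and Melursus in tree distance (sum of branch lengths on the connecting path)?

0.72

The path runs Gasterosteus → … → MRCA → … → Melursus; the MRCA is the node subtending ((Lutra,(Sorghum,((Papio,Gasterosteus),(Neofelis,Vulpes)))),Melursus).
Branch lengths along that path: 0.04 + 0.06 + 0.18 + 0.16 + 0.14 + 0.14 = 0.72.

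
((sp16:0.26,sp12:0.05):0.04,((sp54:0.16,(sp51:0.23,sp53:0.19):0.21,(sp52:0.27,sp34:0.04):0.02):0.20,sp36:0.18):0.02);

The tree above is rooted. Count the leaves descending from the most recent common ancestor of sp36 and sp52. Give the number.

6

The MRCA of sp36 and sp52 is the node subtending ((sp54,(sp51,sp53),(sp52,sp34)),sp36).
That clade contains 6 terminal taxa: sp34, sp36, sp51, sp52, sp53, sp54.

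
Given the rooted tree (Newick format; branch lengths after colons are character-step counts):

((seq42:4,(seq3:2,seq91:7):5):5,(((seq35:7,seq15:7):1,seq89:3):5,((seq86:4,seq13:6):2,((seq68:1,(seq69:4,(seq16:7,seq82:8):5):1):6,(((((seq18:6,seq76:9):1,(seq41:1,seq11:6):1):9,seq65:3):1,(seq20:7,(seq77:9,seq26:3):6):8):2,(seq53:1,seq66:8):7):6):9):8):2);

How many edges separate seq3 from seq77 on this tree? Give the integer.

The MRCA of seq3 and seq77 is the root of the tree.
From seq3 up to that node: 3 branches. From seq77 up to the same node: 8 branches. Total: 3 + 8 = 11.

11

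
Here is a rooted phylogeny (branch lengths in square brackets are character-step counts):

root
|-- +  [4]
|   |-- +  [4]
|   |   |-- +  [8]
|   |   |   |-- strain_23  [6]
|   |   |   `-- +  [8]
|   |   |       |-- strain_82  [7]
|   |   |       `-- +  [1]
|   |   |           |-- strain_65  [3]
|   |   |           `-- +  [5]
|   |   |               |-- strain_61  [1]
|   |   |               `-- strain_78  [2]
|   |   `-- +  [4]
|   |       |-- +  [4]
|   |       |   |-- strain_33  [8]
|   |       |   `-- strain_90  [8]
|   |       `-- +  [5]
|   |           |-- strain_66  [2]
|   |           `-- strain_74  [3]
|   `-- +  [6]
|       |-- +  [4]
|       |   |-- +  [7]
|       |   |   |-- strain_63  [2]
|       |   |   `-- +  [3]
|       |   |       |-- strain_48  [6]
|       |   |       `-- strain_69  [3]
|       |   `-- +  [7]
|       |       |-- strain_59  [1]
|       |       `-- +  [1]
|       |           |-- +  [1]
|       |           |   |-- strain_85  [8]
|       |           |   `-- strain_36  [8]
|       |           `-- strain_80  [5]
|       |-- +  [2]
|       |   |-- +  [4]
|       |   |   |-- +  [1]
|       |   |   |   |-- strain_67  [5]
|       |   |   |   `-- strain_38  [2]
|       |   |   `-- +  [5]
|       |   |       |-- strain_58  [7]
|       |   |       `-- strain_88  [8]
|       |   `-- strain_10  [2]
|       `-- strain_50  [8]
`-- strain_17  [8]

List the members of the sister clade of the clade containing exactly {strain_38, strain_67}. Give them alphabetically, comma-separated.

strain_58, strain_88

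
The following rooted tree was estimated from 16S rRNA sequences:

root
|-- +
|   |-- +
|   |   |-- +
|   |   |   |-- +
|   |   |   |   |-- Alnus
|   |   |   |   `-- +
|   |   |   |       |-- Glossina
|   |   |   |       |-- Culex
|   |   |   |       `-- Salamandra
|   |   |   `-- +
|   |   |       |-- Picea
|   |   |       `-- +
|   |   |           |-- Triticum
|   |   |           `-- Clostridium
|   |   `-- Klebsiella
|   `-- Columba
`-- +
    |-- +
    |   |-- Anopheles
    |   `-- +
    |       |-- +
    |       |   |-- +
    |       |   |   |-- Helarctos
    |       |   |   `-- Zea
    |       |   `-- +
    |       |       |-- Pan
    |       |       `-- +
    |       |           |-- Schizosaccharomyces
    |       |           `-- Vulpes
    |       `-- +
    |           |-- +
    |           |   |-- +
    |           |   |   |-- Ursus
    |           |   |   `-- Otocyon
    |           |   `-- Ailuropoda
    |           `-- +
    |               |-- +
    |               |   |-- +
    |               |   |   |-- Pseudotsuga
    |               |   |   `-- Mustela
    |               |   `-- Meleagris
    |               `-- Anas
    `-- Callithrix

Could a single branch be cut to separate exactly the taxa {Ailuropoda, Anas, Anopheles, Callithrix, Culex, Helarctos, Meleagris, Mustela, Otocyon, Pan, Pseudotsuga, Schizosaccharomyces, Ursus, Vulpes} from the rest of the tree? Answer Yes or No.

The MRCA of the listed taxa is the root, so the smallest clade containing them is the whole tree.
That clade also contains Alnus, Clostridium, Columba, Glossina, Klebsiella, Picea, Salamandra, Triticum, Zea, which are not in the proposed group, so the group is not monophyletic.

No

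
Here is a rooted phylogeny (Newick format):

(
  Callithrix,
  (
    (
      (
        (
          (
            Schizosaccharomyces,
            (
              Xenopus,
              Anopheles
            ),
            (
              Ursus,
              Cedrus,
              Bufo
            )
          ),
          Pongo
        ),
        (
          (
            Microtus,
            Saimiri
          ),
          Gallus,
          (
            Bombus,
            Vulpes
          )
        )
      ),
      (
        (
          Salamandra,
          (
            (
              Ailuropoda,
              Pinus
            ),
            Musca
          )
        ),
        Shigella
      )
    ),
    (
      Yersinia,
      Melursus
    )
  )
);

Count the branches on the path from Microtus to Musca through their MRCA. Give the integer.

8

The MRCA of Microtus and Musca is the node subtending ((((Schizosaccharomyces,(Xenopus,Anopheles),(Ursus,Cedrus,Bufo)),Pongo),((Microtus,Saimiri),Gallus,(Bombus,Vulpes))),((Salamandra,((Ailuropoda,Pinus),Musca)),Shigella)).
From Microtus up to that node: 4 branches. From Musca up to the same node: 4 branches. Total: 4 + 4 = 8.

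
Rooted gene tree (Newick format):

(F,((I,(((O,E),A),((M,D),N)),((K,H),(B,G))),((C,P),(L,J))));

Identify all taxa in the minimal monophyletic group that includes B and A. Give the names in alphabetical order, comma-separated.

A, B, D, E, G, H, I, K, M, N, O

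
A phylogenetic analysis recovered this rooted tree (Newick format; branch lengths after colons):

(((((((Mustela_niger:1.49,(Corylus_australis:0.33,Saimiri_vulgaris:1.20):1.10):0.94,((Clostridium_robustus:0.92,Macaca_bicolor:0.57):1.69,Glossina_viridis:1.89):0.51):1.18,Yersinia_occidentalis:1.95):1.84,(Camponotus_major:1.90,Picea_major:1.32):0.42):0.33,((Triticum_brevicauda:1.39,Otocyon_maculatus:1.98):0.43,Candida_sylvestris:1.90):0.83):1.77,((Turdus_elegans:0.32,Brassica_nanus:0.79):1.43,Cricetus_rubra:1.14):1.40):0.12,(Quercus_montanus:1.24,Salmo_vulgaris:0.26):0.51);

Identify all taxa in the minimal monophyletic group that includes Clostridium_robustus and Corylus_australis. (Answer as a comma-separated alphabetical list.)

Clostridium_robustus, Corylus_australis, Glossina_viridis, Macaca_bicolor, Mustela_niger, Saimiri_vulgaris

Tracing Clostridium_robustus: it sits inside (Clostridium_robustus,Macaca_bicolor).
Tracing Corylus_australis: it sits inside (Corylus_australis,Saimiri_vulgaris).
The smallest clade enclosing both is ((Mustela_niger,(Corylus_australis,Saimiri_vulgaris)),((Clostridium_robustus,Macaca_bicolor),Glossina_viridis)); the answer is its 6 terminal taxa in alphabetical order.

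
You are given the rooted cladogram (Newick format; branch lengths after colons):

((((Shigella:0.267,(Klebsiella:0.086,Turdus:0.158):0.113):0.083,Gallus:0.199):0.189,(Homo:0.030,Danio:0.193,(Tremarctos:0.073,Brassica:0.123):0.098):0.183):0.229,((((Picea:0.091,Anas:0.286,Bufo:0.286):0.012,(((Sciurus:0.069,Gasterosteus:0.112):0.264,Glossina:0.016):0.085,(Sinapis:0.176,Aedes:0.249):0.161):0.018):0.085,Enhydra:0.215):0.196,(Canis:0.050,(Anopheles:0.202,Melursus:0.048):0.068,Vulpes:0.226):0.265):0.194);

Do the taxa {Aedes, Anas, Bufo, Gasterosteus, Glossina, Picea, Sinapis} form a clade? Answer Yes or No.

The MRCA of the listed taxa subtends ((Picea,Anas,Bufo),(((Sciurus,Gasterosteus),Glossina),(Sinapis,Aedes))).
That clade also contains Sciurus, which is not in the proposed group, so the group is not monophyletic.

No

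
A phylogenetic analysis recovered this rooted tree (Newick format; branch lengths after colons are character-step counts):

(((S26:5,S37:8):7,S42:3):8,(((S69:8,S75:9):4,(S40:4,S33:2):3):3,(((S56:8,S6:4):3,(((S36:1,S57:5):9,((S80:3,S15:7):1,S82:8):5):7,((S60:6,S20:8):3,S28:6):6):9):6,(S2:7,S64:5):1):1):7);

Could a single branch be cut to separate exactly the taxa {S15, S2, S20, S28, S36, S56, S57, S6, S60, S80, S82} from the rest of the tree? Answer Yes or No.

No

The MRCA of the listed taxa subtends (((S56,S6),(((S36,S57),((S80,S15),S82)),((S60,S20),S28))),(S2,S64)).
That clade also contains S64, which is not in the proposed group, so the group is not monophyletic.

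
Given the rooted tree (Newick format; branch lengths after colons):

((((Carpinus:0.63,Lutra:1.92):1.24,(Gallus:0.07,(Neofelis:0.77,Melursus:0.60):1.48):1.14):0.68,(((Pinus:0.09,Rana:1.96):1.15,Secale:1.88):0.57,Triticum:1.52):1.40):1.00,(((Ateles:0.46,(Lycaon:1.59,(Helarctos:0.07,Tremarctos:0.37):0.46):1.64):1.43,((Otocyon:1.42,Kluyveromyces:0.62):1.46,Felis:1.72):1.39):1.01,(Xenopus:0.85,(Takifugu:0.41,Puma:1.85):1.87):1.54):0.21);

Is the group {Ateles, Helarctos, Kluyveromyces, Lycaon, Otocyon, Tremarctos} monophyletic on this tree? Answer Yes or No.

No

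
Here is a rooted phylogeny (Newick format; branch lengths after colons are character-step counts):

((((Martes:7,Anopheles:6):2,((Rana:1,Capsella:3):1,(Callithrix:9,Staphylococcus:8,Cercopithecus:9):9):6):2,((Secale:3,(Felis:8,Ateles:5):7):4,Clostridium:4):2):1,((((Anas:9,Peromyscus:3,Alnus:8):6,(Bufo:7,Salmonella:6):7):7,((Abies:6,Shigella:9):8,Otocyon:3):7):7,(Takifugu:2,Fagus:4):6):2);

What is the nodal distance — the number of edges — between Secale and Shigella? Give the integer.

The MRCA of Secale and Shigella is the root of the tree.
From Secale up to that node: 4 branches. From Shigella up to the same node: 5 branches. Total: 4 + 5 = 9.

9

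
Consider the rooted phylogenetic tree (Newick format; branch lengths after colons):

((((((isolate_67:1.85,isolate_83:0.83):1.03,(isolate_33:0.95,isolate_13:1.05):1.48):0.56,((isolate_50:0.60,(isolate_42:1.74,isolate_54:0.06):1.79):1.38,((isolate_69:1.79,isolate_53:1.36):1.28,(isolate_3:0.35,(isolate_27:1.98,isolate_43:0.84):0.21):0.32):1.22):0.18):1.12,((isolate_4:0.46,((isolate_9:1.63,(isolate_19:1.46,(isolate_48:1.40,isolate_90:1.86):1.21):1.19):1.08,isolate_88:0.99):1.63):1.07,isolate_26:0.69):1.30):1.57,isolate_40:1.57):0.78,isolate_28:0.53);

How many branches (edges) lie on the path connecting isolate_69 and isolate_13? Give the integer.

7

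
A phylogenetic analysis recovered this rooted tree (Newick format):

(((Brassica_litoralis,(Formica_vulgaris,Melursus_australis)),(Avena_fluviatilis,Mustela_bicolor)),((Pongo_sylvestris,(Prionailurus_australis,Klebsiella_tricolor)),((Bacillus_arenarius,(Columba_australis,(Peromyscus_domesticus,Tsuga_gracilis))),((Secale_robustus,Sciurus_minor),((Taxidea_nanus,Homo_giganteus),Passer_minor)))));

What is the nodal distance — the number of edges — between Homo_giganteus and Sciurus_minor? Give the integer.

5

The MRCA of Homo_giganteus and Sciurus_minor is the node subtending ((Secale_robustus,Sciurus_minor),((Taxidea_nanus,Homo_giganteus),Passer_minor)).
From Homo_giganteus up to that node: 3 branches. From Sciurus_minor up to the same node: 2 branches. Total: 3 + 2 = 5.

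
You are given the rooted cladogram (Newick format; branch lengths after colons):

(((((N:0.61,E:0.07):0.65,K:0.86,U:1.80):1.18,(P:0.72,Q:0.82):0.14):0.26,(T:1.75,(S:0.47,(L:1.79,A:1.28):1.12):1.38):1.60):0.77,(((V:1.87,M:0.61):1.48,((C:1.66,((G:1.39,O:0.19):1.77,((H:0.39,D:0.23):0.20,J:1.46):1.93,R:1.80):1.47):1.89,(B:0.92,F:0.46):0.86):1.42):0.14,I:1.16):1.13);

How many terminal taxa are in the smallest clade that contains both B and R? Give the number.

9

The MRCA of B and R is the node subtending ((C,((G,O),((H,D),J),R)),(B,F)).
That clade contains 9 terminal taxa: B, C, D, F, G, H, J, O, R.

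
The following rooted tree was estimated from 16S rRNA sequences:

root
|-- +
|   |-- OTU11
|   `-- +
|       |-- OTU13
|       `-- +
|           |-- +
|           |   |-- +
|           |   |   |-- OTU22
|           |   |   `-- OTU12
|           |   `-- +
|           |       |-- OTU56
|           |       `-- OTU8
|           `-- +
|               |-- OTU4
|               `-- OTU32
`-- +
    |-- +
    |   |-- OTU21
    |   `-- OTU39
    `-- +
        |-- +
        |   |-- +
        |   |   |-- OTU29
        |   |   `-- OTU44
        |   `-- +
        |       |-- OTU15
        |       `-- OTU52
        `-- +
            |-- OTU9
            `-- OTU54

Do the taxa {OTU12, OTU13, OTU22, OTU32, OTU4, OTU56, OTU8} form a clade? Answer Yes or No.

The most recent common ancestor of these taxa subtends (OTU13,(((OTU22,OTU12),(OTU56,OTU8)),(OTU4,OTU32))).
That clade has exactly 7 tips — every listed taxon and nothing else — so the group is monophyletic.

Yes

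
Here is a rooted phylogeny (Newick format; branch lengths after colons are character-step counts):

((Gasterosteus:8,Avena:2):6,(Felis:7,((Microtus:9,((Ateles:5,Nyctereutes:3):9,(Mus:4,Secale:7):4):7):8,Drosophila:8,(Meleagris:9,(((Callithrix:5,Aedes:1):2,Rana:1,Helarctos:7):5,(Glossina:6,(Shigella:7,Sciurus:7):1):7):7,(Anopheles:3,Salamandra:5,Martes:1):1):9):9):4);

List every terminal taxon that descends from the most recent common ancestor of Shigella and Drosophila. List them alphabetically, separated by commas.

Aedes, Anopheles, Ateles, Callithrix, Drosophila, Glossina, Helarctos, Martes, Meleagris, Microtus, Mus, Nyctereutes, Rana, Salamandra, Sciurus, Secale, Shigella

Tracing Shigella: it sits inside (Shigella,Sciurus).
Tracing Drosophila: it sits inside ((Microtus,((Ateles,Nyctereutes),(Mus,Secale))),Drosophila,(Meleagris,(((Callithrix,Aedes),Rana,Helarctos),(Glossina,(Shigella,Sciurus))),(Anopheles,Salamandra,Martes))).
The smallest clade enclosing both is ((Microtus,((Ateles,Nyctereutes),(Mus,Secale))),Drosophila,(Meleagris,(((Callithrix,Aedes),Rana,Helarctos),(Glossina,(Shigella,Sciurus))),(Anopheles,Salamandra,Martes))); the answer is its 17 terminal taxa in alphabetical order.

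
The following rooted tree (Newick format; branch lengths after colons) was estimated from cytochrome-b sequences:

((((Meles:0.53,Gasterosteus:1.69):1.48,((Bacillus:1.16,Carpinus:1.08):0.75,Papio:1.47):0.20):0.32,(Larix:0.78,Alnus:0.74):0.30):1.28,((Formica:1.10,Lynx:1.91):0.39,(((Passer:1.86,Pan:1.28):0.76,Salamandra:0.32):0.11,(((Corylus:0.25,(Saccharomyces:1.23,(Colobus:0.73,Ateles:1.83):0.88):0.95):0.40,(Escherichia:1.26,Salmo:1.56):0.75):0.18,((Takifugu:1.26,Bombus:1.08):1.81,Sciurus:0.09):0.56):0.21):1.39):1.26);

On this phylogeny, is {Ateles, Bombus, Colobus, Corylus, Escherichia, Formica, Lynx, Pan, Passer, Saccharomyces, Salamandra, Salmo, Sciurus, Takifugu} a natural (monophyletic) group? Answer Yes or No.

Yes

The most recent common ancestor of these taxa subtends ((Formica,Lynx),(((Passer,Pan),Salamandra),(((Corylus,(Saccharomyces,(Colobus,Ateles))),(Escherichia,Salmo)),((Takifugu,Bombus),Sciurus)))).
That clade has exactly 14 tips — every listed taxon and nothing else — so the group is monophyletic.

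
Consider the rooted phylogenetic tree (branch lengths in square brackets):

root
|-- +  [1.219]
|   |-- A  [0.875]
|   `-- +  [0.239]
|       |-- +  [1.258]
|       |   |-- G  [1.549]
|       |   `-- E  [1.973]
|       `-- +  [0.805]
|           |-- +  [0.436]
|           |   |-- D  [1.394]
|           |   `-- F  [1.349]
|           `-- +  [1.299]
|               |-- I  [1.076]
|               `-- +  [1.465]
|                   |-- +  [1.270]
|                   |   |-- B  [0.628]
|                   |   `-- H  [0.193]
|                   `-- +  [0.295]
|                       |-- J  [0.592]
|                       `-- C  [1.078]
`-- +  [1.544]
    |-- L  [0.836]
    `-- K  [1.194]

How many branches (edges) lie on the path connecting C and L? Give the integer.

9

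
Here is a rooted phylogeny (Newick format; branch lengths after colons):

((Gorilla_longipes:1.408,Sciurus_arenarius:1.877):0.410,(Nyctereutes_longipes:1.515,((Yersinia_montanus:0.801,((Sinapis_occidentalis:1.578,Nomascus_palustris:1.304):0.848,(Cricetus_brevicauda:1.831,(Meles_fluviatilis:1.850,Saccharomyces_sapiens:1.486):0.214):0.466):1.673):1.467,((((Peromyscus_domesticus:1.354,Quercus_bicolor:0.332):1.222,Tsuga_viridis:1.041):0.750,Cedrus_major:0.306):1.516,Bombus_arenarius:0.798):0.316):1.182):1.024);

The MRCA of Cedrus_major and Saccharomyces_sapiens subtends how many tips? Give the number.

The MRCA of Cedrus_major and Saccharomyces_sapiens is the node subtending ((Yersinia_montanus,((Sinapis_occidentalis,Nomascus_palustris),(Cricetus_brevicauda,(Meles_fluviatilis,Saccharomyces_sapiens)))),((((Peromyscus_domesticus,Quercus_bicolor),Tsuga_viridis),Cedrus_major),Bombus_arenarius)).
That clade contains 11 terminal taxa: Bombus_arenarius, Cedrus_major, Cricetus_brevicauda, Meles_fluviatilis, Nomascus_palustris, Peromyscus_domesticus, Quercus_bicolor, Saccharomyces_sapiens, Sinapis_occidentalis, Tsuga_viridis, Yersinia_montanus.

11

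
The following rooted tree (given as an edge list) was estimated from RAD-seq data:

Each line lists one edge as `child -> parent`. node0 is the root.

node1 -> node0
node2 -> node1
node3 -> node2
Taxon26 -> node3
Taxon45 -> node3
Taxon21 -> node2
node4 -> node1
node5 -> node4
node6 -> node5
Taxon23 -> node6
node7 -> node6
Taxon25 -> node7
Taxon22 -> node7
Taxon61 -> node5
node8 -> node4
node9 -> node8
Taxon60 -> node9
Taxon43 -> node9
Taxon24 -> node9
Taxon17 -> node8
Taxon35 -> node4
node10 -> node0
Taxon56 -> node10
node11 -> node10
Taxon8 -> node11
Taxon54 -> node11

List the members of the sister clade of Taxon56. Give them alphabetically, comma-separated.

Taxon56 attaches to the tree at the node subtending (Taxon56,(Taxon8,Taxon54)).
The other lineage descending from that same node — the sister group — is (Taxon8,Taxon54); its 2 tips in alphabetical order are the answer.

Taxon54, Taxon8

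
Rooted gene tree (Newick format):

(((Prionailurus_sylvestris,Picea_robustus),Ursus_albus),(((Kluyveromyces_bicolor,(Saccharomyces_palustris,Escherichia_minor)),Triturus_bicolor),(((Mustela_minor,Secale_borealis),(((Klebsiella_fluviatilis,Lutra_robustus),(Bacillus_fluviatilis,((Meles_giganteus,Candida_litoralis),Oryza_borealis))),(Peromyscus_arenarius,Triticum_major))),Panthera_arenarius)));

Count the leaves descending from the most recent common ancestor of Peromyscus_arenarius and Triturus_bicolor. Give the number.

15

The MRCA of Peromyscus_arenarius and Triturus_bicolor is the node subtending (((Kluyveromyces_bicolor,(Saccharomyces_palustris,Escherichia_minor)),Triturus_bicolor),(((Mustela_minor,Secale_borealis),(((Klebsiella_fluviatilis,Lutra_robustus),(Bacillus_fluviatilis,((Meles_giganteus,Candida_litoralis),Oryza_borealis))),(Peromyscus_arenarius,Triticum_major))),Panthera_arenarius)).
That clade contains 15 terminal taxa: Bacillus_fluviatilis, Candida_litoralis, Escherichia_minor, Klebsiella_fluviatilis, Kluyveromyces_bicolor, Lutra_robustus, Meles_giganteus, Mustela_minor, Oryza_borealis, Panthera_arenarius, Peromyscus_arenarius, Saccharomyces_palustris, Secale_borealis, Triticum_major, Triturus_bicolor.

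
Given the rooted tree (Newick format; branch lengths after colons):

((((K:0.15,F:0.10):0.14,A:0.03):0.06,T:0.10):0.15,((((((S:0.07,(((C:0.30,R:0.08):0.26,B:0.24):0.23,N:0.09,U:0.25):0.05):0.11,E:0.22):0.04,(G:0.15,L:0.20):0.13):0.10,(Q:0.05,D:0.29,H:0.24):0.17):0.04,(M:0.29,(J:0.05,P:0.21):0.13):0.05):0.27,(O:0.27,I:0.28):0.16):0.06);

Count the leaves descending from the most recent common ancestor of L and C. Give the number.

9

The MRCA of L and C is the node subtending (((S,(((C,R),B),N,U)),E),(G,L)).
That clade contains 9 terminal taxa: B, C, E, G, L, N, R, S, U.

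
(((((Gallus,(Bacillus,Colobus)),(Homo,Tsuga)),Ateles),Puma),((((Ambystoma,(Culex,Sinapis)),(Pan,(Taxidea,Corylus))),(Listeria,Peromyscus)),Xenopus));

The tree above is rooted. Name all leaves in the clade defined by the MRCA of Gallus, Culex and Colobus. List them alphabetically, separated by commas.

Tracing Gallus: it sits inside (Gallus,(Bacillus,Colobus)).
Tracing Culex: it sits inside (Culex,Sinapis).
Tracing Colobus: it sits inside (Bacillus,Colobus).
The smallest clade enclosing all 3 is the whole tree (their MRCA is the root), so the answer is all 16 tips in alphabetical order.

Ambystoma, Ateles, Bacillus, Colobus, Corylus, Culex, Gallus, Homo, Listeria, Pan, Peromyscus, Puma, Sinapis, Taxidea, Tsuga, Xenopus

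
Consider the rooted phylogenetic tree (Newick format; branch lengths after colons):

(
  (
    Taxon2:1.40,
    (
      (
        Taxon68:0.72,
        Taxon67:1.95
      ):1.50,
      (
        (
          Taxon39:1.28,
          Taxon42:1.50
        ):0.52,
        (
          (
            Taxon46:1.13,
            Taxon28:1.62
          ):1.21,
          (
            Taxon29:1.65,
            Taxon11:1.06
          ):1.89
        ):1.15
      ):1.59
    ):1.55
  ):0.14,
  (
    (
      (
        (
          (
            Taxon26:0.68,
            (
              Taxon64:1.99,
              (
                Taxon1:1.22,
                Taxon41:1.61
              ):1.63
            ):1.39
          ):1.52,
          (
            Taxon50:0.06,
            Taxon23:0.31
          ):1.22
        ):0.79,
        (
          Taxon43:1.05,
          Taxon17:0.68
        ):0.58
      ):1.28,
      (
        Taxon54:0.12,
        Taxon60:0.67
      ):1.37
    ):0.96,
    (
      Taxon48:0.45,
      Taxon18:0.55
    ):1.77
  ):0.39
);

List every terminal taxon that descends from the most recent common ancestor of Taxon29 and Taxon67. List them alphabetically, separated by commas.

Taxon11, Taxon28, Taxon29, Taxon39, Taxon42, Taxon46, Taxon67, Taxon68

Tracing Taxon29: it sits inside (Taxon29,Taxon11).
Tracing Taxon67: it sits inside (Taxon68,Taxon67).
The smallest clade enclosing both is ((Taxon68,Taxon67),((Taxon39,Taxon42),((Taxon46,Taxon28),(Taxon29,Taxon11)))); the answer is its 8 terminal taxa in alphabetical order.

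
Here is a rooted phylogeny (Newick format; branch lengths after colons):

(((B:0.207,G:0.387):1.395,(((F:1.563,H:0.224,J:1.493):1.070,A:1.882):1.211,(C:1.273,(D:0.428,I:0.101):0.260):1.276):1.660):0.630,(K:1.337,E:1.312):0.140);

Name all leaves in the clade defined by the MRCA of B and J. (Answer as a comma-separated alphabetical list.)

Tracing B: it sits inside (B,G).
Tracing J: it sits inside (F,H,J).
The smallest clade enclosing both is ((B,G),(((F,H,J),A),(C,(D,I)))); the answer is its 9 terminal taxa in alphabetical order.

A, B, C, D, F, G, H, I, J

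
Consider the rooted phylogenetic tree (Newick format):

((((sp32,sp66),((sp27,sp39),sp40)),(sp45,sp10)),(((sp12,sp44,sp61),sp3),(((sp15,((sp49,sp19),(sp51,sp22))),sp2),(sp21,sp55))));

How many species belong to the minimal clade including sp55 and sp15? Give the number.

8

The MRCA of sp55 and sp15 is the node subtending (((sp15,((sp49,sp19),(sp51,sp22))),sp2),(sp21,sp55)).
That clade contains 8 terminal taxa: sp15, sp19, sp2, sp21, sp22, sp49, sp51, sp55.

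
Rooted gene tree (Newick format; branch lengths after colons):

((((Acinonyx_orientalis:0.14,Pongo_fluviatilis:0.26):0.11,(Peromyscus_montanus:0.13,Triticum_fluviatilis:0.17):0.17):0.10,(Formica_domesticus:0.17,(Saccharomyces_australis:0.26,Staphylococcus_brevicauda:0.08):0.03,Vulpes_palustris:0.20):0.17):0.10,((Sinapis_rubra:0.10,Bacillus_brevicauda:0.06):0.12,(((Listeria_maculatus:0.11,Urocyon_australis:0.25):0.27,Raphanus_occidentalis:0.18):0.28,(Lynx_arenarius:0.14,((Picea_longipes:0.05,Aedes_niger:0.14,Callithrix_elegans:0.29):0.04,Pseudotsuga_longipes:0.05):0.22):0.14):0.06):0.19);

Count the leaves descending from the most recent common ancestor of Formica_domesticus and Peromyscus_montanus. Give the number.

The MRCA of Formica_domesticus and Peromyscus_montanus is the node subtending (((Acinonyx_orientalis,Pongo_fluviatilis),(Peromyscus_montanus,Triticum_fluviatilis)),(Formica_domesticus,(Saccharomyces_australis,Staphylococcus_brevicauda),Vulpes_palustris)).
That clade contains 8 terminal taxa: Acinonyx_orientalis, Formica_domesticus, Peromyscus_montanus, Pongo_fluviatilis, Saccharomyces_australis, Staphylococcus_brevicauda, Triticum_fluviatilis, Vulpes_palustris.

8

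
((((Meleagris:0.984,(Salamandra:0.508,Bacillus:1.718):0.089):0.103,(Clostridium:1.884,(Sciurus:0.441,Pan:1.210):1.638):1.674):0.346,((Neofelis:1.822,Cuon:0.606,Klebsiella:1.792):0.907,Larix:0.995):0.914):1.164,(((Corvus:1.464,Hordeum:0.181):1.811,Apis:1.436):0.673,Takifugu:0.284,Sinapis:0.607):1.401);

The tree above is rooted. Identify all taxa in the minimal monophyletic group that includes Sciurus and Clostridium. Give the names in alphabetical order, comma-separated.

Clostridium, Pan, Sciurus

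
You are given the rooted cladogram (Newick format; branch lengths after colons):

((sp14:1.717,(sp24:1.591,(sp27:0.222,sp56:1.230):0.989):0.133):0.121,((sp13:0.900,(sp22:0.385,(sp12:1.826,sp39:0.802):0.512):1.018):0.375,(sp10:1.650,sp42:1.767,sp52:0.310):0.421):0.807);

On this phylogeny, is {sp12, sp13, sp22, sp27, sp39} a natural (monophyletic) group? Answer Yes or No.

No

The MRCA of the listed taxa is the root, so the smallest clade containing them is the whole tree.
That clade also contains sp10, sp14, sp24, sp42, sp52, sp56, which are not in the proposed group, so the group is not monophyletic.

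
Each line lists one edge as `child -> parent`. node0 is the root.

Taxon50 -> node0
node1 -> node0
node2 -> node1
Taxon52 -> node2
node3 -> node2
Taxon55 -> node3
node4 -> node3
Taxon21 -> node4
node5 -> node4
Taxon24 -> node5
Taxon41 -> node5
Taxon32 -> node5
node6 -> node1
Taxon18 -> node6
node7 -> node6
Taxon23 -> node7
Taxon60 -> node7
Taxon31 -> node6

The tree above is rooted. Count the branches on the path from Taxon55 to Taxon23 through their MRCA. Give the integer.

The MRCA of Taxon55 and Taxon23 is the node subtending ((Taxon52,(Taxon55,(Taxon21,(Taxon24,Taxon41,Taxon32)))),(Taxon18,(Taxon23,Taxon60),Taxon31)).
From Taxon55 up to that node: 3 branches. From Taxon23 up to the same node: 3 branches. Total: 3 + 3 = 6.

6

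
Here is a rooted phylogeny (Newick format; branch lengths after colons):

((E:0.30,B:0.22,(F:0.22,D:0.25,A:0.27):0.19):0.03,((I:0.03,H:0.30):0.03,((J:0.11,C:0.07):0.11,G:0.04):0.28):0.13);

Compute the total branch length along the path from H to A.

The path runs H → … → MRCA → … → A; the MRCA is the root of the tree.
Branch lengths along that path: 0.30 + 0.03 + 0.13 + 0.03 + 0.19 + 0.27 = 0.95.

0.95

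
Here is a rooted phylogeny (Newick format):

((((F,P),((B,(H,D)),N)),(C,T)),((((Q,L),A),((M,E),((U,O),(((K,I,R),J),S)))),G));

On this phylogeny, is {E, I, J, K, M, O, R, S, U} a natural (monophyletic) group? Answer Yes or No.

Yes

The most recent common ancestor of these taxa subtends ((M,E),((U,O),(((K,I,R),J),S))).
That clade has exactly 9 tips — every listed taxon and nothing else — so the group is monophyletic.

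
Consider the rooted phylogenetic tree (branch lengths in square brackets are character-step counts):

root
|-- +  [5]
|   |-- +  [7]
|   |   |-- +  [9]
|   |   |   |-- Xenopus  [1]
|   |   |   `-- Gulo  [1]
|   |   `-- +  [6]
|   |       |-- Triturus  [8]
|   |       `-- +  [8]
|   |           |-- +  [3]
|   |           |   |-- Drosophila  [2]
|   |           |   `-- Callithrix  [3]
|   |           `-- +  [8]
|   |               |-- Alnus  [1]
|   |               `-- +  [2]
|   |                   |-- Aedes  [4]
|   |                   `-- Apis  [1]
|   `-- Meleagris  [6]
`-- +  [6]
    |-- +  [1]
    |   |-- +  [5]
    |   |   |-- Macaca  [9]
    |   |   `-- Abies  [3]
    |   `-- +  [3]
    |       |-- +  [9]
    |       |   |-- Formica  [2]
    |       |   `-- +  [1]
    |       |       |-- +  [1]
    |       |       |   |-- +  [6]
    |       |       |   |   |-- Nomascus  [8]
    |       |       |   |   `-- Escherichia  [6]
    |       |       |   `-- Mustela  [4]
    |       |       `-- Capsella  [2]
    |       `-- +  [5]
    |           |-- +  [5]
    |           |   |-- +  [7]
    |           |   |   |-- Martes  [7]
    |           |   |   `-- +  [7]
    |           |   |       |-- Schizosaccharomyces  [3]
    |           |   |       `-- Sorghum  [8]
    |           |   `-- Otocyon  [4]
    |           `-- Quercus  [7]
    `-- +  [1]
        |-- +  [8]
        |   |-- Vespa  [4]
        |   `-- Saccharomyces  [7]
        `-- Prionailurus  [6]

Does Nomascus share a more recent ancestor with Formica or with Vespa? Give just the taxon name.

Formica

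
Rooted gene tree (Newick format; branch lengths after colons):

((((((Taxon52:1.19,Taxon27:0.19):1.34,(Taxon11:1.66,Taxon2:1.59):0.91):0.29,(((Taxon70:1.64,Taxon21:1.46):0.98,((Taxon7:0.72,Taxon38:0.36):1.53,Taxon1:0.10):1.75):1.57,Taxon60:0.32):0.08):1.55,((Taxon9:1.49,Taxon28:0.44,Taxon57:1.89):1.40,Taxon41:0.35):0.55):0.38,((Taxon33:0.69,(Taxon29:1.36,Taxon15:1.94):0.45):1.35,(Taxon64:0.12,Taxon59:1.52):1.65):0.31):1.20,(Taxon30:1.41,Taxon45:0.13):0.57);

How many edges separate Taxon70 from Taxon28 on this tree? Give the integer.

8

The MRCA of Taxon70 and Taxon28 is the node subtending ((((Taxon52,Taxon27),(Taxon11,Taxon2)),(((Taxon70,Taxon21),((Taxon7,Taxon38),Taxon1)),Taxon60)),((Taxon9,Taxon28,Taxon57),Taxon41)).
From Taxon70 up to that node: 5 branches. From Taxon28 up to the same node: 3 branches. Total: 5 + 3 = 8.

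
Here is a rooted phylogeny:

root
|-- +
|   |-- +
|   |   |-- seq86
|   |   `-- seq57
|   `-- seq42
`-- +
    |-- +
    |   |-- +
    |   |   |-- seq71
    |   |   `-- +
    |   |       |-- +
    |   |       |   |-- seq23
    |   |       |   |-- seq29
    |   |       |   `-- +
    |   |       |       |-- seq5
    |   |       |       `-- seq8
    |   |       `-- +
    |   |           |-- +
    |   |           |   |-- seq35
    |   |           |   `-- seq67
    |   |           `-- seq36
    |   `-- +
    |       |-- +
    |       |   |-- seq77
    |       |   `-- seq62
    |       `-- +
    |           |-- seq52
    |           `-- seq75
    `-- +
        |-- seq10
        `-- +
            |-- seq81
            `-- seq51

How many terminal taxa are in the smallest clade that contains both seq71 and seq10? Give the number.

15

The MRCA of seq71 and seq10 is the node subtending (((seq71,((seq23,seq29,(seq5,seq8)),((seq35,seq67),seq36))),((seq77,seq62),(seq52,seq75))),(seq10,(seq81,seq51))).
That clade contains 15 terminal taxa: seq10, seq23, seq29, seq35, seq36, seq5, seq51, seq52, seq62, seq67, seq71, seq75, seq77, seq8, seq81.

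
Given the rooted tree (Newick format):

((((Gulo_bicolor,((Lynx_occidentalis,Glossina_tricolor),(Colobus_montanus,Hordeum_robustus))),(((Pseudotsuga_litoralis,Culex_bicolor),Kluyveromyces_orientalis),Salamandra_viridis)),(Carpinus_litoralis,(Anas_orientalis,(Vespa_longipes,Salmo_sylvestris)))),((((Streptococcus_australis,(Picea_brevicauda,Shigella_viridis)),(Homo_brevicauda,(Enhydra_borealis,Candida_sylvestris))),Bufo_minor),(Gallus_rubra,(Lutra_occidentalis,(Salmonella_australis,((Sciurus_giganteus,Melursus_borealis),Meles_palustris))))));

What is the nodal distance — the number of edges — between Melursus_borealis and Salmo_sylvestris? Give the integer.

12

The MRCA of Melursus_borealis and Salmo_sylvestris is the root of the tree.
From Melursus_borealis up to that node: 7 branches. From Salmo_sylvestris up to the same node: 5 branches. Total: 7 + 5 = 12.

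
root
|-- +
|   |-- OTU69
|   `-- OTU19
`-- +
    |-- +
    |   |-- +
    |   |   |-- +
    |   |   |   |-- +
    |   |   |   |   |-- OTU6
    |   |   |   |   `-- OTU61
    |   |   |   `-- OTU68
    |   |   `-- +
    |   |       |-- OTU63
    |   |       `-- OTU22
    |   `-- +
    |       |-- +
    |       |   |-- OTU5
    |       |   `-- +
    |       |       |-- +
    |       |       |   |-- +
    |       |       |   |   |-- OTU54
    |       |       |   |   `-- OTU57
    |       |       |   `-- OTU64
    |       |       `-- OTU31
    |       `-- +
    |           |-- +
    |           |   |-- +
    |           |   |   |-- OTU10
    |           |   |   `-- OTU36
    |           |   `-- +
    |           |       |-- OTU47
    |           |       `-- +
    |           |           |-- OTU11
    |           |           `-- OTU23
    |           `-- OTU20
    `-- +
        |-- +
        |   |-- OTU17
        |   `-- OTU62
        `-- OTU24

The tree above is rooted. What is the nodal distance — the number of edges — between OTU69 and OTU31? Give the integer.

8

The MRCA of OTU69 and OTU31 is the root of the tree.
From OTU69 up to that node: 2 branches. From OTU31 up to the same node: 6 branches. Total: 2 + 6 = 8.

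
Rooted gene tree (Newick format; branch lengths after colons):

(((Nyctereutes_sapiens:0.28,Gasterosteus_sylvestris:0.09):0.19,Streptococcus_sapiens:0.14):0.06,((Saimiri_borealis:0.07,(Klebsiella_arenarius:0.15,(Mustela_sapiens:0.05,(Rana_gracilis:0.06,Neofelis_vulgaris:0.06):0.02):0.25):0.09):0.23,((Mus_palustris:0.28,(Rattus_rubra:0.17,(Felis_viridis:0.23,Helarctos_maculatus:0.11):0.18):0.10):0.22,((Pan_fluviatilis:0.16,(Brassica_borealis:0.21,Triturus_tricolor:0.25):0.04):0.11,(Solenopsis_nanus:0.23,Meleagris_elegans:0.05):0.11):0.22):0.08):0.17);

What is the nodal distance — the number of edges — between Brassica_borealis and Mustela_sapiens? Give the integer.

The MRCA of Brassica_borealis and Mustela_sapiens is the node subtending ((Saimiri_borealis,(Klebsiella_arenarius,(Mustela_sapiens,(Rana_gracilis,Neofelis_vulgaris)))),((Mus_palustris,(Rattus_rubra,(Felis_viridis,Helarctos_maculatus))),((Pan_fluviatilis,(Brassica_borealis,Triturus_tricolor)),(Solenopsis_nanus,Meleagris_elegans)))).
From Brassica_borealis up to that node: 5 branches. From Mustela_sapiens up to the same node: 4 branches. Total: 5 + 4 = 9.

9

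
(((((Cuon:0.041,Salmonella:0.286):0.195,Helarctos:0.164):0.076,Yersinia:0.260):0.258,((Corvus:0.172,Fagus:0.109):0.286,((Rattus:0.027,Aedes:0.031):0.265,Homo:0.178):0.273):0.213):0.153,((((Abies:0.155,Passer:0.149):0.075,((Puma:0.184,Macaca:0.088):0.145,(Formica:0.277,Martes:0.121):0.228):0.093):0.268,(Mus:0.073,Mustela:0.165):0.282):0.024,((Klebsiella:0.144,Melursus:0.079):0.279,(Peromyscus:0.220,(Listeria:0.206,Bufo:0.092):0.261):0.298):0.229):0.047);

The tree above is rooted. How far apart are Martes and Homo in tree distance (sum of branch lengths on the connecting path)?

1.598

The path runs Martes → … → MRCA → … → Homo; the MRCA is the root of the tree.
Branch lengths along that path: 0.121 + 0.228 + 0.093 + 0.268 + 0.024 + 0.047 + 0.153 + 0.213 + 0.273 + 0.178 = 1.598.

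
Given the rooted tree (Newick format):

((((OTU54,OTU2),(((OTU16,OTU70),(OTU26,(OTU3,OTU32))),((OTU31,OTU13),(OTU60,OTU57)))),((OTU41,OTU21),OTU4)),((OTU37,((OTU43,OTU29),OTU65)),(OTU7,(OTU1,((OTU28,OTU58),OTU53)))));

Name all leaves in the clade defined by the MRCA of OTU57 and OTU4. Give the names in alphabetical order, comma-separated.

OTU13, OTU16, OTU2, OTU21, OTU26, OTU3, OTU31, OTU32, OTU4, OTU41, OTU54, OTU57, OTU60, OTU70

Tracing OTU57: it sits inside (OTU60,OTU57).
Tracing OTU4: it sits inside ((OTU41,OTU21),OTU4).
The smallest clade enclosing both is (((OTU54,OTU2),(((OTU16,OTU70),(OTU26,(OTU3,OTU32))),((OTU31,OTU13),(OTU60,OTU57)))),((OTU41,OTU21),OTU4)); the answer is its 14 terminal taxa in alphabetical order.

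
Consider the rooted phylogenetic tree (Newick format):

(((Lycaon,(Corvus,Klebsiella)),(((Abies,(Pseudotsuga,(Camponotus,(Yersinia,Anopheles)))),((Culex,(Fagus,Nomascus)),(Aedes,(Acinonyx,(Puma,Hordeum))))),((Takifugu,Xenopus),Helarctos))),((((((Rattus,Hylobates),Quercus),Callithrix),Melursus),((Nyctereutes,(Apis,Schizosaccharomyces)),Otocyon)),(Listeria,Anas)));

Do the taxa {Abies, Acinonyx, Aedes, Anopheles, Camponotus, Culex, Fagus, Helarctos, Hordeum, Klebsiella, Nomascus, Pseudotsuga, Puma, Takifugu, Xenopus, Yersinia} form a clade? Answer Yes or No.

No

The MRCA of the listed taxa subtends ((Lycaon,(Corvus,Klebsiella)),(((Abies,(Pseudotsuga,(Camponotus,(Yersinia,Anopheles)))),((Culex,(Fagus,Nomascus)),(Aedes,(Acinonyx,(Puma,Hordeum))))),((Takifugu,Xenopus),Helarctos))).
That clade also contains Corvus, Lycaon, which are not in the proposed group, so the group is not monophyletic.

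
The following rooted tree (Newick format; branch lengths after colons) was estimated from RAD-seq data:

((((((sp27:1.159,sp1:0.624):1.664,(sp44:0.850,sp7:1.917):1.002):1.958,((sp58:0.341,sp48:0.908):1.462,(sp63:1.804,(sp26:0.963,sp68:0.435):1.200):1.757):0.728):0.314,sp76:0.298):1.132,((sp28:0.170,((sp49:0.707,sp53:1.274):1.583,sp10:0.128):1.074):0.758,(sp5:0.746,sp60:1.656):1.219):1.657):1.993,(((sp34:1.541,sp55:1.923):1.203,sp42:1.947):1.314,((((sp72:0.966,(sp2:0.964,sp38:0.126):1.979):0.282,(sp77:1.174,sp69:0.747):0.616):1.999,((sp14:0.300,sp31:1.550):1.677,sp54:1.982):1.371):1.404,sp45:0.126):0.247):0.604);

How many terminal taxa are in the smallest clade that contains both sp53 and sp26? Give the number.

16

The MRCA of sp53 and sp26 is the node subtending (((((sp27,sp1),(sp44,sp7)),((sp58,sp48),(sp63,(sp26,sp68)))),sp76),((sp28,((sp49,sp53),sp10)),(sp5,sp60))).
That clade contains 16 terminal taxa: sp1, sp10, sp26, sp27, sp28, sp44, sp48, sp49, sp5, sp53, sp58, sp60, sp63, sp68, sp7, sp76.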